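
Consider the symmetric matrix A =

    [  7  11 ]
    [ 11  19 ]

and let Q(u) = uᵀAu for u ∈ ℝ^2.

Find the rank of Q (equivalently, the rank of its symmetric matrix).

2

Row-reducing A symmetrically gives the diagonal entries 7, 12/7.
Counting signs: 2 positive.
The rank is the number of nonzero pivots: 2.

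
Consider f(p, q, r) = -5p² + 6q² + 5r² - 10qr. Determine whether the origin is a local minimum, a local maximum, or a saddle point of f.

saddle point

The Hessian at the origin is H = [[-10, 0, 0], [0, 12, -10], [0, -10, 10]].
Row-reducing H symmetrically gives the diagonal entries -10, 12, 5/3.
That gives 2 positive, 1 negative pivots.
H is indefinite, so the origin is a saddle point.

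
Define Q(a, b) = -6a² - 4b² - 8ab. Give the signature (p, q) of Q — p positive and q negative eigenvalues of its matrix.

The associated matrix is A = [[-6, -4], [-4, -4]].
Applying the same elementary operations to the rows and columns of A produces a congruent diagonal matrix with entries -6, -4/3.
Counting signs: 2 negative.

(0, 2)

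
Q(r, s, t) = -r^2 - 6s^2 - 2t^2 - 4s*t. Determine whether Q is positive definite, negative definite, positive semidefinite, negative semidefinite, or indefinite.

The symmetric matrix of Q is A = [[-1, 0, 0], [0, -6, -2], [0, -2, -2]].
Leading principal minors: Δ_1 = -1, Δ_2 = 6, Δ_3 = -8.
The signs alternate starting with Δ_1 < 0, so by Sylvester's criterion Q is negative definite.

negative definite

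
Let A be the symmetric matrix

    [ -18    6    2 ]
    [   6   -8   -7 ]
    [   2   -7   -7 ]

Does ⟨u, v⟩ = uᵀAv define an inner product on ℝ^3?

Row-reducing A symmetrically gives the diagonal entries -18, -6, -5/54.
That gives 3 negative pivots.
Hence Q is negative definite.
⟨·,·⟩ is an inner product exactly when A is positive definite.

no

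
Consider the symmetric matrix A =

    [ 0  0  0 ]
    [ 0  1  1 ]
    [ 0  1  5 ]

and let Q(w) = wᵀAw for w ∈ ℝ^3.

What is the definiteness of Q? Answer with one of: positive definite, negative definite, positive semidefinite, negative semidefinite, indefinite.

positive semidefinite

Row-reducing A symmetrically gives the diagonal entries 0, 1, 4.
So there are 2 positive, 1 zero pivots.
Hence Q is positive semidefinite.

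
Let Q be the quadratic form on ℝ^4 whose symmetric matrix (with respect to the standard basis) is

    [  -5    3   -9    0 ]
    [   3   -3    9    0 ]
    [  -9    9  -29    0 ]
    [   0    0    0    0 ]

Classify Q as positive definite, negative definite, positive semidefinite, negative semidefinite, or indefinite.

negative semidefinite

Applying the same elementary operations to the rows and columns of A produces a congruent diagonal matrix with entries -5, -6/5, -2, 0.
Counting signs: 3 negative, 1 zero.
Hence Q is negative semidefinite.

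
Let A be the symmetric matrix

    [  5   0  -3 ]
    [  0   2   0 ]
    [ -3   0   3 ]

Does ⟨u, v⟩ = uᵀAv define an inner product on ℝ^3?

yes

Leading principal minors: Δ_1 = 5, Δ_2 = 10, Δ_3 = 12.
All leading principal minors are positive, so by Sylvester's criterion Q is positive definite.
⟨·,·⟩ is an inner product exactly when A is positive definite.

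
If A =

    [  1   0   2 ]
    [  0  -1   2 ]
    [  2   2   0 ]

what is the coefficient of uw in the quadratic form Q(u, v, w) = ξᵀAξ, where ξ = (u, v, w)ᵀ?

The coefficient of uw is A[1,3] + A[3,1] = 2·2 = 4.

4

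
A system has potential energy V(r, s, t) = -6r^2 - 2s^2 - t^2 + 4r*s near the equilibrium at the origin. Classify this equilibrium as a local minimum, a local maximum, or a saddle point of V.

local maximum

The Hessian at the origin is H = [[-12, 4, 0], [4, -4, 0], [0, 0, -2]].
Symmetric row and column elimination reduces H to a congruent diagonal form with pivots -12, -8/3, -2.
That gives 3 negative pivots.
H is negative definite, so the origin is a strict local maximum.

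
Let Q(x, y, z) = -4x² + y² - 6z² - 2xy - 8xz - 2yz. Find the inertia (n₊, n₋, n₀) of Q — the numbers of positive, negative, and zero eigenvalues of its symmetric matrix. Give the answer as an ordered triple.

The symmetric matrix is A = [[-4, -1, -4], [-1, 1, -1], [-4, -1, -6]].
An LDLᵀ factorisation of A has diagonal entries -4, 5/4, -2.
Counting signs: 1 positive, 2 negative.

(1, 2, 0)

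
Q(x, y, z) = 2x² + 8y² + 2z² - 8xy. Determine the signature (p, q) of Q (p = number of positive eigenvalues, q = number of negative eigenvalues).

(2, 0)

The associated matrix is A = [[2, -4, 0], [-4, 8, 0], [0, 0, 2]].
Row-reducing A symmetrically gives the diagonal entries 2, 0, 2.
Counting signs: 2 positive, 1 zero.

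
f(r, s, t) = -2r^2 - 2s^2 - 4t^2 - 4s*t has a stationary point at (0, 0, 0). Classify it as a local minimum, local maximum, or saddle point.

local maximum

The Hessian at the origin is H = [[-4, 0, 0], [0, -4, -4], [0, -4, -8]].
Congruent diagonalization of H (simultaneous row and column reduction) yields pivots -4, -4, -4.
So there are 3 negative pivots.
H is negative definite, so the origin is a strict local maximum.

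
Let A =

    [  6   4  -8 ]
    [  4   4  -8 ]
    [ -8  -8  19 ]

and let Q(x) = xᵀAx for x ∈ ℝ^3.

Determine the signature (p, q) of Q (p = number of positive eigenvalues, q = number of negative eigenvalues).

(3, 0)

Row-reducing A symmetrically gives the diagonal entries 6, 4/3, 3.
So there are 3 positive pivots.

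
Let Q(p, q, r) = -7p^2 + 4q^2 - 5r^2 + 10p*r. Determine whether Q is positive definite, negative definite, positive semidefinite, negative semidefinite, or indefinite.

indefinite

The associated matrix is A = [[-7, 0, 5], [0, 4, 0], [5, 0, -5]].
Applying the same elementary operations to the rows and columns of A produces a congruent diagonal matrix with entries -7, 4, -10/7.
So there are 1 positive, 2 negative pivots.
Hence Q is indefinite.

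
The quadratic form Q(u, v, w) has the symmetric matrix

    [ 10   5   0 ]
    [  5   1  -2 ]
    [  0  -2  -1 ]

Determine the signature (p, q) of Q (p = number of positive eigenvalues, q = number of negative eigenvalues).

Row-reducing A symmetrically gives the diagonal entries 10, -3/2, 5/3.
So there are 2 positive, 1 negative pivots.

(2, 1)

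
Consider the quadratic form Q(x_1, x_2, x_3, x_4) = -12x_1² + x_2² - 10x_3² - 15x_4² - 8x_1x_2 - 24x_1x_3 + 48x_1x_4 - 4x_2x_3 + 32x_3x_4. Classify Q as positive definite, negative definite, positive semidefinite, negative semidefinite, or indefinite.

indefinite

The associated matrix is A = [[-12, -4, -12, 24], [-4, 1, -2, 0], [-12, -2, -10, 16], [24, 0, 16, -15]].
Row-reducing A symmetrically gives the diagonal entries -12, 7/3, 2/7, 1.
Counting signs: 3 positive, 1 negative.
Hence Q is indefinite.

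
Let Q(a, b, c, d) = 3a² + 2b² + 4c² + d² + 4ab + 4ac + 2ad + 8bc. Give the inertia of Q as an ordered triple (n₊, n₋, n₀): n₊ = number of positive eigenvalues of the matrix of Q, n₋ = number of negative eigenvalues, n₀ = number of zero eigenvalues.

Write A = [[3, 2, 2, 1], [2, 2, 4, 0], [2, 4, 4, 0], [1, 0, 0, 1]].
Row-reducing A symmetrically gives the diagonal entries 3, 2/3, -8, 1/2.
That gives 3 positive, 1 negative pivots.

(3, 1, 0)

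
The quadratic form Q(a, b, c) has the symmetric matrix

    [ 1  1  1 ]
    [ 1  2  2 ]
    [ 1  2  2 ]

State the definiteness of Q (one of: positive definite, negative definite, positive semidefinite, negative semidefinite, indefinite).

positive semidefinite

Applying the same elementary operations to the rows and columns of A produces a congruent diagonal matrix with entries 1, 1, 0.
Counting signs: 2 positive, 1 zero.
Hence Q is positive semidefinite.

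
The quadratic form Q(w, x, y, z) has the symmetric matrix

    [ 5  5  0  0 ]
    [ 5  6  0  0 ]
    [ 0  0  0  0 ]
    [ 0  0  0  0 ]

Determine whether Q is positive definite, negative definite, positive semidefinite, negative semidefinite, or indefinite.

positive semidefinite

Applying the same elementary operations to the rows and columns of A produces a congruent diagonal matrix with entries 5, 1, 0, 0.
That gives 2 positive, 2 zero pivots.
Hence Q is positive semidefinite.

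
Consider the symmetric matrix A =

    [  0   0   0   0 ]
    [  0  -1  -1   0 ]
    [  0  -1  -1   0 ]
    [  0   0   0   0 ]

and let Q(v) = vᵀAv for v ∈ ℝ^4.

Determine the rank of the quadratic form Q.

1

Row-reducing A symmetrically gives the diagonal entries 0, -1, 0, 0.
Counting signs: 1 negative, 3 zero.
The rank is the number of nonzero pivots: 1.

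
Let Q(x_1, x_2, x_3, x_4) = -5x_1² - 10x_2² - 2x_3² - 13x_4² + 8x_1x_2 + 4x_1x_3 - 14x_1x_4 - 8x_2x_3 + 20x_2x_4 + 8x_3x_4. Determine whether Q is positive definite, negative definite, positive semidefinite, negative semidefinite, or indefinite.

The associated matrix is A = [[-5, 4, 2, -7], [4, -10, -4, 10], [2, -4, -2, 4], [-7, 10, 4, -13]].
Row-reducing A symmetrically gives the diagonal entries -5, -34/5, -6/17, 0.
So there are 3 negative, 1 zero pivots.
Hence Q is negative semidefinite.

negative semidefinite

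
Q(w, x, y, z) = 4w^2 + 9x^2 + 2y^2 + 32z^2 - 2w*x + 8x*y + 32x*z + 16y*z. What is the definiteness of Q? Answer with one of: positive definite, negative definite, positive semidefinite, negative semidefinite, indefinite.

positive semidefinite

The associated matrix is A = [[4, -1, 0, 0], [-1, 9, 4, 16], [0, 4, 2, 8], [0, 16, 8, 32]].
Symmetric row and column elimination reduces A to a congruent diagonal form with pivots 4, 35/4, 6/35, 0.
Counting signs: 3 positive, 1 zero.
Hence Q is positive semidefinite.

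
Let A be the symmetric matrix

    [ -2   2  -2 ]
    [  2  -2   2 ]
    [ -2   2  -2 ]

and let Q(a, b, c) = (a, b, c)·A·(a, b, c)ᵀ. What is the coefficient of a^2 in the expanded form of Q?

-2

The coefficient of a^2 is the diagonal entry A[1,1] = -2.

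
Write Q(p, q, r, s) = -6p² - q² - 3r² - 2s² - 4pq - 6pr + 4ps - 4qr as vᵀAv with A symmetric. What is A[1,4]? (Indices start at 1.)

2

The coefficient of p·s in Q is 4. For a symmetric A this equals A[1,4] + A[4,1] = 2·A[1,4].
So A[1,4] = 4/2 = 2.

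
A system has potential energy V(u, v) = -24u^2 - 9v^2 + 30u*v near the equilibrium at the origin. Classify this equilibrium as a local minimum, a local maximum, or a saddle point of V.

saddle point

The Hessian at the origin is H = [[-48, 30], [30, -18]].
det H = -48·-18 − (30)² = -36 < 0, so H is indefinite.
Therefore the origin is a saddle point.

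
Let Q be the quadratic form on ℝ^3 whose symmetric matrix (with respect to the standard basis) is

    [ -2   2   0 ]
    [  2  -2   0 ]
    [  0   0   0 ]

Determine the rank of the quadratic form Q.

1

Congruent diagonalization of A (simultaneous row and column reduction) yields pivots -2, 0, 0.
That gives 1 negative, 2 zero pivots.
The rank is the number of nonzero pivots: 1.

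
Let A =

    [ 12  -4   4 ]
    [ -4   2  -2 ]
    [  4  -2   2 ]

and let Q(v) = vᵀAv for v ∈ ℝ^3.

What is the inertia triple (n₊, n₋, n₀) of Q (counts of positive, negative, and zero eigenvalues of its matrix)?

Row-reducing A symmetrically gives the diagonal entries 12, 2/3, 0.
So there are 2 positive, 1 zero pivots.

(2, 0, 1)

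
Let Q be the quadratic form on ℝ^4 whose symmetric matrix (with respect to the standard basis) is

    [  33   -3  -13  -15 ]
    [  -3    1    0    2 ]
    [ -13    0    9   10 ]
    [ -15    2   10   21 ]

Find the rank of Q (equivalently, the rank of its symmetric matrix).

Symmetric row and column elimination reduces A to a congruent diagonal form with pivots 33, 8/11, 47/24, 10/47.
Counting signs: 4 positive.
The rank is the number of nonzero pivots: 4.

4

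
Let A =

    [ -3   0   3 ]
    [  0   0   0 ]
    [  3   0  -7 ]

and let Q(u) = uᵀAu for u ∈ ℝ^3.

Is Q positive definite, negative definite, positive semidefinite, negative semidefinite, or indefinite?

negative semidefinite

Applying the same elementary operations to the rows and columns of A produces a congruent diagonal matrix with entries -3, 0, -4.
Counting signs: 2 negative, 1 zero.
Hence Q is negative semidefinite.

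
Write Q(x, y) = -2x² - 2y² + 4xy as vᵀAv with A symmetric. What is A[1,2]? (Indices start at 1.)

2

The coefficient of x·y in Q is 4. For a symmetric A this equals A[1,2] + A[2,1] = 2·A[1,2].
So A[1,2] = 4/2 = 2.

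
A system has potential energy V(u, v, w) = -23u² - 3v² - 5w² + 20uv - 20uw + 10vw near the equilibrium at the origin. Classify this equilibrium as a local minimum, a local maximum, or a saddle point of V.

The Hessian at the origin is H = [[-46, 20, -20], [20, -6, 10], [-20, 10, -10]].
Applying the same elementary operations to the rows and columns of H produces a congruent diagonal matrix with entries -46, 62/23, -60/31.
So there are 1 positive, 2 negative pivots.
H is indefinite, so the origin is a saddle point.

saddle point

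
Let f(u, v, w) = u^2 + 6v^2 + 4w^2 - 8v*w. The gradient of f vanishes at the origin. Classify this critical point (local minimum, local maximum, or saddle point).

local minimum

The Hessian at the origin is H = [[2, 0, 0], [0, 12, -8], [0, -8, 8]].
Congruent diagonalization of H (simultaneous row and column reduction) yields pivots 2, 12, 8/3.
Counting signs: 3 positive.
H is positive definite, so the origin is a strict local minimum.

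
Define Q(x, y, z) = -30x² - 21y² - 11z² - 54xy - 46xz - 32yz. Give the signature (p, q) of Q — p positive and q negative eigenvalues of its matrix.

(1, 2)

The symmetric matrix is A = [[-30, -27, -23], [-27, -21, -16], [-23, -16, -11]].
Symmetric row and column elimination reduces A to a congruent diagonal form with pivots -30, 33/10, -2/33.
That gives 1 positive, 2 negative pivots.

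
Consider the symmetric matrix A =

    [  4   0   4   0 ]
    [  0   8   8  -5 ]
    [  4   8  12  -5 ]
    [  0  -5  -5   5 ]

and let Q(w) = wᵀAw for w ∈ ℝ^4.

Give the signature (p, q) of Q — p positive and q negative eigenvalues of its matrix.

Row-reducing A symmetrically gives the diagonal entries 4, 8, 0, 15/8.
Counting signs: 3 positive, 1 zero.

(3, 0)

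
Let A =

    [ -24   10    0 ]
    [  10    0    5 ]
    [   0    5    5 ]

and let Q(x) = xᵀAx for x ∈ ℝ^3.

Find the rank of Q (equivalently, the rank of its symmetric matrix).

Symmetric row and column elimination reduces A to a congruent diagonal form with pivots -24, 25/6, -1.
That gives 1 positive, 2 negative pivots.
The rank is the number of nonzero pivots: 3.

3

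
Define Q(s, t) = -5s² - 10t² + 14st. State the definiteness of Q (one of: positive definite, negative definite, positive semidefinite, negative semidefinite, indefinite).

negative definite

The symmetric matrix of Q is [[-5, 7], [7, -10]].
For the 2×2 matrix [[-5, 7], [7, -10]]: det = -5·-10 − (7)² = 1, trace = -15.
det > 0 so both eigenvalues share the sign of the trace; trace = -15 < 0 ⇒ both negative.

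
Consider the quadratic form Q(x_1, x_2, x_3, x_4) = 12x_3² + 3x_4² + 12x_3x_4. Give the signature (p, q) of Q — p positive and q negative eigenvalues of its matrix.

The symmetric matrix is A = [[0, 0, 0, 0], [0, 0, 0, 0], [0, 0, 12, 6], [0, 0, 6, 3]].
Symmetric row and column elimination reduces A to a congruent diagonal form with pivots 0, 0, 12, 0.
So there are 1 positive, 3 zero pivots.

(1, 0)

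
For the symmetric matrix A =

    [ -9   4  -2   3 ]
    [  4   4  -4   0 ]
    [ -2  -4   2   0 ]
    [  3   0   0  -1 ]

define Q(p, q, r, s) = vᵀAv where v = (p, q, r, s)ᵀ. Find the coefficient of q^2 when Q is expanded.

4

The coefficient of q^2 is the diagonal entry A[2,2] = 4.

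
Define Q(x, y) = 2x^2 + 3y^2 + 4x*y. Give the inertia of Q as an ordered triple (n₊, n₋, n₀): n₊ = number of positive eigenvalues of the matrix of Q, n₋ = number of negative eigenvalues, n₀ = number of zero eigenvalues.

The symmetric matrix is A = [[2, 2], [2, 3]].
Applying the same elementary operations to the rows and columns of A produces a congruent diagonal matrix with entries 2, 1.
That gives 2 positive pivots.

(2, 0, 0)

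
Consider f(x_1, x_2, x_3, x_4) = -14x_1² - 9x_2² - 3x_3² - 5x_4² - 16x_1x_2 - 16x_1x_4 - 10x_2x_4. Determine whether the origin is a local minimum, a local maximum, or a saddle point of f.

local maximum

The Hessian at the origin is H = [[-28, -16, 0, -16], [-16, -18, 0, -10], [0, 0, -6, 0], [-16, -10, 0, -10]].
Congruent diagonalization of H (simultaneous row and column reduction) yields pivots -28, -62/7, -6, -24/31.
Counting signs: 4 negative.
H is negative definite, so the origin is a strict local maximum.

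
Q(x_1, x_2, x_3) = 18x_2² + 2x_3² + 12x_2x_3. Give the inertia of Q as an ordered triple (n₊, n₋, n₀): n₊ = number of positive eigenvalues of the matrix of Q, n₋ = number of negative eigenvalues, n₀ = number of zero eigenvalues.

(1, 0, 2)

The associated matrix is A = [[0, 0, 0], [0, 18, 6], [0, 6, 2]].
Symmetric row and column elimination reduces A to a congruent diagonal form with pivots 0, 18, 0.
That gives 1 positive, 2 zero pivots.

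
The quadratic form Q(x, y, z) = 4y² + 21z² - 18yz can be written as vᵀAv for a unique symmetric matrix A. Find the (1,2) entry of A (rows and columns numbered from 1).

0

The coefficient of x·y in Q is 0. For a symmetric A this equals A[1,2] + A[2,1] = 2·A[1,2].
So A[1,2] = 0/2 = 0.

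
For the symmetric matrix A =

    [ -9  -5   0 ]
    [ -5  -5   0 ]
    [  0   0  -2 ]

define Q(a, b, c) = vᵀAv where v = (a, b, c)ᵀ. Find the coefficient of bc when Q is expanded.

The coefficient of bc is A[2,3] + A[3,2] = 2·0 = 0.

0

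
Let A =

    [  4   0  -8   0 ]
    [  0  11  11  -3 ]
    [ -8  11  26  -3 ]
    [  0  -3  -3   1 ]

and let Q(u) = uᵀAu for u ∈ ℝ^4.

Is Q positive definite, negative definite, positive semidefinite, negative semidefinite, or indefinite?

indefinite

Applying the same elementary operations to the rows and columns of A produces a congruent diagonal matrix with entries 4, 11, -1, 2/11.
Counting signs: 3 positive, 1 negative.
Hence Q is indefinite.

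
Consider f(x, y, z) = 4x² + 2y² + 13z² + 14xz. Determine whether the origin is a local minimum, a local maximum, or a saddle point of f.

The Hessian at the origin is H = [[8, 0, 14], [0, 4, 0], [14, 0, 26]].
Applying the same elementary operations to the rows and columns of H produces a congruent diagonal matrix with entries 8, 4, 3/2.
Counting signs: 3 positive.
H is positive definite, so the origin is a strict local minimum.

local minimum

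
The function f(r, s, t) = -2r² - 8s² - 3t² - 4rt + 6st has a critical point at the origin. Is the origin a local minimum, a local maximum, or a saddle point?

saddle point

The Hessian at the origin is H = [[-4, 0, -4], [0, -16, 6], [-4, 6, -6]].
Row-reducing H symmetrically gives the diagonal entries -4, -16, 1/4.
That gives 1 positive, 2 negative pivots.
H is indefinite, so the origin is a saddle point.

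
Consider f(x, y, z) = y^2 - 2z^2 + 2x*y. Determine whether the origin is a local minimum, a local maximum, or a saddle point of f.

The Hessian at the origin is H = [[0, 2, 0], [2, 2, 0], [0, 0, -4]].
H is indefinite, so the origin is a saddle point.

saddle point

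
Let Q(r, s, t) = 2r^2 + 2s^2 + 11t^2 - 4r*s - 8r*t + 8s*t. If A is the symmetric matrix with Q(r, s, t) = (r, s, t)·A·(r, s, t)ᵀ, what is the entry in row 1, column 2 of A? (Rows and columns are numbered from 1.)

The coefficient of r·s in Q is -4. For a symmetric A this equals A[1,2] + A[2,1] = 2·A[1,2].
So A[1,2] = -4/2 = -2.

-2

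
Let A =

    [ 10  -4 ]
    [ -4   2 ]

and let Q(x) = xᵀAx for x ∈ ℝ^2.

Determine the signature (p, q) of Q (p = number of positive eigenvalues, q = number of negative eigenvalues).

Congruent diagonalization of A (simultaneous row and column reduction) yields pivots 10, 2/5.
So there are 2 positive pivots.

(2, 0)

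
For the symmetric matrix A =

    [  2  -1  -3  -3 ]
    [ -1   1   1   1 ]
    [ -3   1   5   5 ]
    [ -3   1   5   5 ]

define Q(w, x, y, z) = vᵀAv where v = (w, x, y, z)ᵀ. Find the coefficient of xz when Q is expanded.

2

The coefficient of xz is A[2,4] + A[4,2] = 2·1 = 2.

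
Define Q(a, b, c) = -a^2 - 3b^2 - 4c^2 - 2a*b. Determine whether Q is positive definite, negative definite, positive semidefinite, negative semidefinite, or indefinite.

negative definite

The symmetric matrix is A = [[-1, -1, 0], [-1, -3, 0], [0, 0, -4]].
Applying the same elementary operations to the rows and columns of A produces a congruent diagonal matrix with entries -1, -2, -4.
That gives 3 negative pivots.
Hence Q is negative definite.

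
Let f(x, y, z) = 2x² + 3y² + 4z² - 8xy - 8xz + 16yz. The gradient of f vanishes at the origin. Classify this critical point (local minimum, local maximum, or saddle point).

saddle point

The Hessian at the origin is H = [[4, -8, -8], [-8, 6, 16], [-8, 16, 8]].
Congruent diagonalization of H (simultaneous row and column reduction) yields pivots 4, -10, -8.
So there are 1 positive, 2 negative pivots.
H is indefinite, so the origin is a saddle point.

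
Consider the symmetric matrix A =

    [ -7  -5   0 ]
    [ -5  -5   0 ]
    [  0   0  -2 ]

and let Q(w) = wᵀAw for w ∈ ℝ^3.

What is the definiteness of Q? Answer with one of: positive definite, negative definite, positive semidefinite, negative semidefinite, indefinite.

negative definite

Leading principal minors: Δ_1 = -7, Δ_2 = 10, Δ_3 = -20.
The signs alternate starting with Δ_1 < 0, so by Sylvester's criterion Q is negative definite.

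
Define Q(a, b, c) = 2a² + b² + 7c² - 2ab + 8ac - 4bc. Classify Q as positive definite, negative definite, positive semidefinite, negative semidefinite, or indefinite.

The symmetric matrix is A = [[2, -1, 4], [-1, 1, -2], [4, -2, 7]].
Symmetric row and column elimination reduces A to a congruent diagonal form with pivots 2, 1/2, -1.
Counting signs: 2 positive, 1 negative.
Hence Q is indefinite.

indefinite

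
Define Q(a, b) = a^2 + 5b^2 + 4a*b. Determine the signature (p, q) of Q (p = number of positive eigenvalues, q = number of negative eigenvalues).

(2, 0)

The symmetric matrix is A = [[1, 2], [2, 5]].
Congruent diagonalization of A (simultaneous row and column reduction) yields pivots 1, 1.
Counting signs: 2 positive.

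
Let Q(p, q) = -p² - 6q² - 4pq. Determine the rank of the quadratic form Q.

2

The associated matrix is A = [[-1, -2], [-2, -6]].
Row-reducing A symmetrically gives the diagonal entries -1, -2.
That gives 2 negative pivots.
The rank is the number of nonzero pivots: 2.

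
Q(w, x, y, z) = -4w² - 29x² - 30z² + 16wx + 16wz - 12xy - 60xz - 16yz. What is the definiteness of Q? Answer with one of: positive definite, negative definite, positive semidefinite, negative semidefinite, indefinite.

The associated matrix is A = [[-4, 8, 0, 8], [8, -29, -6, -30], [0, -6, 0, -8], [8, -30, -8, -30]].
Applying the same elementary operations to the rows and columns of A produces a congruent diagonal matrix with entries -4, -13, 36/13, 2/9.
Counting signs: 2 positive, 2 negative.
Hence Q is indefinite.

indefinite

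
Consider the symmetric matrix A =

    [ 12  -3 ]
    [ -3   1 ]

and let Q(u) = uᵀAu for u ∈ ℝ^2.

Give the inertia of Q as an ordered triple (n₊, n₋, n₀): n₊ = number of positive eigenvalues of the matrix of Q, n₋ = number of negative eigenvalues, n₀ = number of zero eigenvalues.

Symmetric row and column elimination reduces A to a congruent diagonal form with pivots 12, 1/4.
Counting signs: 2 positive.

(2, 0, 0)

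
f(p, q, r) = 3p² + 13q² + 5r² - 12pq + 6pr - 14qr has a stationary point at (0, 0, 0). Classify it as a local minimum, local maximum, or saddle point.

The Hessian at the origin is H = [[6, -12, 6], [-12, 26, -14], [6, -14, 10]].
Applying the same elementary operations to the rows and columns of H produces a congruent diagonal matrix with entries 6, 2, 2.
Counting signs: 3 positive.
H is positive definite, so the origin is a strict local minimum.

local minimum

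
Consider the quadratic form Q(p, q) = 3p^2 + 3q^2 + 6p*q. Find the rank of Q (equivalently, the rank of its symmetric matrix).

Write A = [[3, 3], [3, 3]].
Row-reducing A symmetrically gives the diagonal entries 3, 0.
Counting signs: 1 positive, 1 zero.
The rank is the number of nonzero pivots: 1.

1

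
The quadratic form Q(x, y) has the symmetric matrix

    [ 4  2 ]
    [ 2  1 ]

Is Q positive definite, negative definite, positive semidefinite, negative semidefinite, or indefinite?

Congruent diagonalization of A (simultaneous row and column reduction) yields pivots 4, 0.
That gives 1 positive, 1 zero pivots.
Hence Q is positive semidefinite.

positive semidefinite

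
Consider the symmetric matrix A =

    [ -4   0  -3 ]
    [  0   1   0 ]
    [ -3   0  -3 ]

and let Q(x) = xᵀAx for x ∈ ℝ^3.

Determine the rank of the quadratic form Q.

3

An LDLᵀ factorisation of A has diagonal entries -4, 1, -3/4.
So there are 1 positive, 2 negative pivots.
The rank is the number of nonzero pivots: 3.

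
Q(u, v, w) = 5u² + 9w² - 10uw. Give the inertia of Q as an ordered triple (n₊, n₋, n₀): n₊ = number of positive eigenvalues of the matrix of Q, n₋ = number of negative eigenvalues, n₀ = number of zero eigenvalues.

(2, 0, 1)

The symmetric matrix is A = [[5, 0, -5], [0, 0, 0], [-5, 0, 9]].
Row-reducing A symmetrically gives the diagonal entries 5, 0, 4.
So there are 2 positive, 1 zero pivots.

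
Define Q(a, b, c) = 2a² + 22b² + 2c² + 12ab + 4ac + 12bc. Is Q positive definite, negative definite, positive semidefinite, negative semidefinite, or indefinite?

positive semidefinite

Write A = [[2, 6, 2], [6, 22, 6], [2, 6, 2]].
Congruent diagonalization of A (simultaneous row and column reduction) yields pivots 2, 4, 0.
Counting signs: 2 positive, 1 zero.
Hence Q is positive semidefinite.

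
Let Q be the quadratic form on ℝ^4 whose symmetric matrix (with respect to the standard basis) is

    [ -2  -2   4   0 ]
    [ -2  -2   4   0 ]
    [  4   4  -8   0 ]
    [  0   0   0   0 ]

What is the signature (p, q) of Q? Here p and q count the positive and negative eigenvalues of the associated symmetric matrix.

Row-reducing A symmetrically gives the diagonal entries -2, 0, 0, 0.
That gives 1 negative, 3 zero pivots.

(0, 1)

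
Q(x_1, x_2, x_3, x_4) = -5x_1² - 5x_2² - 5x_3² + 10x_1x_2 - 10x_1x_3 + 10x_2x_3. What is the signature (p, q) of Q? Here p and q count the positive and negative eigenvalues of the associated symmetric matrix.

The associated matrix is A = [[-5, 5, -5, 0], [5, -5, 5, 0], [-5, 5, -5, 0], [0, 0, 0, 0]].
Applying the same elementary operations to the rows and columns of A produces a congruent diagonal matrix with entries -5, 0, 0, 0.
So there are 1 negative, 3 zero pivots.

(0, 1)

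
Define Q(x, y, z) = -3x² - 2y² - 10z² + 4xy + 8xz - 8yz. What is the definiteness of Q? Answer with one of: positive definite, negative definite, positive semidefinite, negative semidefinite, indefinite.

The symmetric matrix is A = [[-3, 2, 4], [2, -2, -4], [4, -4, -10]].
Row-reducing A symmetrically gives the diagonal entries -3, -2/3, -2.
Counting signs: 3 negative.
Hence Q is negative definite.

negative definite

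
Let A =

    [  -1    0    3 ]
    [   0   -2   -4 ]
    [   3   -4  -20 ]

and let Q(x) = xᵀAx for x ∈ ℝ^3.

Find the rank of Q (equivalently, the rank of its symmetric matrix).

3

Applying the same elementary operations to the rows and columns of A produces a congruent diagonal matrix with entries -1, -2, -3.
Counting signs: 3 negative.
The rank is the number of nonzero pivots: 3.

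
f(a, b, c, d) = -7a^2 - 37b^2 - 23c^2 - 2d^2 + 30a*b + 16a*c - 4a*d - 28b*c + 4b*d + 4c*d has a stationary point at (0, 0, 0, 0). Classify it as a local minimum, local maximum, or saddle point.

The Hessian at the origin is H = [[-14, 30, 16, -4], [30, -74, -28, 4], [16, -28, -46, 4], [-4, 4, 4, -4]].
Congruent diagonalization of H (simultaneous row and column reduction) yields pivots -14, -68/7, -402/17, -12/67.
So there are 4 negative pivots.
H is negative definite, so the origin is a strict local maximum.

local maximum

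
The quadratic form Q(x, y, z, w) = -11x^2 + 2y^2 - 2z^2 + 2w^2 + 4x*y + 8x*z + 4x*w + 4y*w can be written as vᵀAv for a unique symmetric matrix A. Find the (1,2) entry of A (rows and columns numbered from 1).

The coefficient of x·y in Q is 4. For a symmetric A this equals A[1,2] + A[2,1] = 2·A[1,2].
So A[1,2] = 4/2 = 2.

2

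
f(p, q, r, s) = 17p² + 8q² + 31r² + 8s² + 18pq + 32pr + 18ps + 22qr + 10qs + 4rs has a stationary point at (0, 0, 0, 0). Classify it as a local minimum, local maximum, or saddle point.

The Hessian at the origin is H = [[34, 18, 32, 18], [18, 16, 22, 10], [32, 22, 62, 4], [18, 10, 4, 16]].
Row-reducing H symmetrically gives the diagonal entries 34, 110/17, 1536/55, 3/32.
That gives 4 positive pivots.
H is positive definite, so the origin is a strict local minimum.

local minimum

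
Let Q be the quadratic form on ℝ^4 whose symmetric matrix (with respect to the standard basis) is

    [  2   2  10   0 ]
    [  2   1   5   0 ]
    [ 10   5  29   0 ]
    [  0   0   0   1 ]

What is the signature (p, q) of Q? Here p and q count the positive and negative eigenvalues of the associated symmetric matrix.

(3, 1)

Symmetric row and column elimination reduces A to a congruent diagonal form with pivots 2, -1, 4, 1.
Counting signs: 3 positive, 1 negative.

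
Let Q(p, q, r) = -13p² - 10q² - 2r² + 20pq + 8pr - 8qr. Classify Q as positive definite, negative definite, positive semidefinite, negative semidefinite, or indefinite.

negative definite

The symmetric matrix of Q is A = [[-13, 10, 4], [10, -10, -4], [4, -4, -2]].
Leading principal minors: Δ_1 = -13, Δ_2 = 30, Δ_3 = -12.
The signs alternate starting with Δ_1 < 0, so by Sylvester's criterion Q is negative definite.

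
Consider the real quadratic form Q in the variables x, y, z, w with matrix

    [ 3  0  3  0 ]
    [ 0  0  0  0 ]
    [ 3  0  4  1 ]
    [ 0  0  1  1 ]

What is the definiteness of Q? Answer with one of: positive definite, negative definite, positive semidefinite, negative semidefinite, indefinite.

positive semidefinite

Applying the same elementary operations to the rows and columns of A produces a congruent diagonal matrix with entries 3, 0, 1, 0.
Counting signs: 2 positive, 2 zero.
Hence Q is positive semidefinite.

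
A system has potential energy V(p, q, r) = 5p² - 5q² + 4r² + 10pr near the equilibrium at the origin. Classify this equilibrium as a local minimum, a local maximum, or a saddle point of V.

The Hessian at the origin is H = [[10, 0, 10], [0, -10, 0], [10, 0, 8]].
Congruent diagonalization of H (simultaneous row and column reduction) yields pivots 10, -10, -2.
So there are 1 positive, 2 negative pivots.
H is indefinite, so the origin is a saddle point.

saddle point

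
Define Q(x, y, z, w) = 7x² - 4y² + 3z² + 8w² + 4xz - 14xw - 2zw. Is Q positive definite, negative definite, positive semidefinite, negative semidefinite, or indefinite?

Write A = [[7, 0, 2, -7], [0, -4, 0, 0], [2, 0, 3, -1], [-7, 0, -1, 8]].
Applying the same elementary operations to the rows and columns of A produces a congruent diagonal matrix with entries 7, -4, 17/7, 10/17.
That gives 3 positive, 1 negative pivots.
Hence Q is indefinite.

indefinite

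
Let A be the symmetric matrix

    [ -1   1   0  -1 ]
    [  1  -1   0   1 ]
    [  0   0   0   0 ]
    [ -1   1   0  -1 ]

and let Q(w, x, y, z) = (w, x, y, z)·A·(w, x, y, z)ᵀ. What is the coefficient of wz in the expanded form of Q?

-2

The coefficient of wz is A[1,4] + A[4,1] = 2·(-1) = -2.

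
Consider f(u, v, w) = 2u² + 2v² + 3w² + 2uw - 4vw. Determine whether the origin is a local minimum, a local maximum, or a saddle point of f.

The Hessian at the origin is H = [[4, 0, 2], [0, 4, -4], [2, -4, 6]].
Row-reducing H symmetrically gives the diagonal entries 4, 4, 1.
Counting signs: 3 positive.
H is positive definite, so the origin is a strict local minimum.

local minimum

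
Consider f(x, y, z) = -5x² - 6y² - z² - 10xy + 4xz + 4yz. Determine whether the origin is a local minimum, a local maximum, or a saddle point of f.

local maximum

The Hessian at the origin is H = [[-10, -10, 4], [-10, -12, 4], [4, 4, -2]].
Symmetric row and column elimination reduces H to a congruent diagonal form with pivots -10, -2, -2/5.
That gives 3 negative pivots.
H is negative definite, so the origin is a strict local maximum.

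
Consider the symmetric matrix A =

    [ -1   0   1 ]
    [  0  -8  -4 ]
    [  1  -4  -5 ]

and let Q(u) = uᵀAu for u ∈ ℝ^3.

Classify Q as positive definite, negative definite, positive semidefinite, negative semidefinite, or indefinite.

Leading principal minors: Δ_1 = -1, Δ_2 = 8, Δ_3 = -16.
The signs alternate starting with Δ_1 < 0, so by Sylvester's criterion Q is negative definite.

negative definite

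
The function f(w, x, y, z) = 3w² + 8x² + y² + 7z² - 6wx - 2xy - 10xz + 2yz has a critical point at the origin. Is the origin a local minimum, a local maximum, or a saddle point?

The Hessian at the origin is H = [[6, -6, 0, 0], [-6, 16, -2, -10], [0, -2, 2, 2], [0, -10, 2, 14]].
Symmetric row and column elimination reduces H to a congruent diagonal form with pivots 6, 10, 8/5, 4.
That gives 4 positive pivots.
H is positive definite, so the origin is a strict local minimum.

local minimum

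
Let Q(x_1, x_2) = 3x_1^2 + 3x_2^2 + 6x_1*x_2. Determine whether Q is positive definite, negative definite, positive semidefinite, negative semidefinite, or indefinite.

Write A = [[3, 3], [3, 3]].
Applying the same elementary operations to the rows and columns of A produces a congruent diagonal matrix with entries 3, 0.
That gives 1 positive, 1 zero pivots.
Hence Q is positive semidefinite.

positive semidefinite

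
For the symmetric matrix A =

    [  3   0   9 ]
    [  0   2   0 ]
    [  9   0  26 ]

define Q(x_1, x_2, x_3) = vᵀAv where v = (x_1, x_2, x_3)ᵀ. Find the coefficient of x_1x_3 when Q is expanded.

The coefficient of x_1x_3 is A[1,3] + A[3,1] = 2·9 = 18.

18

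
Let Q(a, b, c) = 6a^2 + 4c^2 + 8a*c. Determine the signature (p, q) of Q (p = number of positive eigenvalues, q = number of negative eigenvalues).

Write A = [[6, 0, 4], [0, 0, 0], [4, 0, 4]].
Row-reducing A symmetrically gives the diagonal entries 6, 0, 4/3.
That gives 2 positive, 1 zero pivots.

(2, 0)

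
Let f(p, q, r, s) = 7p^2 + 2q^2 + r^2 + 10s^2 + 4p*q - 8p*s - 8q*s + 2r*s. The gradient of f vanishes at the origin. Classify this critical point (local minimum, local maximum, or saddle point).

local minimum

The Hessian at the origin is H = [[14, 4, 0, -8], [4, 4, 0, -8], [0, 0, 2, 2], [-8, -8, 2, 20]].
Symmetric row and column elimination reduces H to a congruent diagonal form with pivots 14, 20/7, 2, 2.
So there are 4 positive pivots.
H is positive definite, so the origin is a strict local minimum.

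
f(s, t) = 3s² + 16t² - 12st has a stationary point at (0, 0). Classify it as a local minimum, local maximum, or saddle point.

The Hessian at the origin is H = [[6, -12], [-12, 32]].
det H = 6·32 − (-12)² = 48 > 0 and H[1,1] = 6 > 0, so H is positive definite.
Therefore the origin is a local minimum.

local minimum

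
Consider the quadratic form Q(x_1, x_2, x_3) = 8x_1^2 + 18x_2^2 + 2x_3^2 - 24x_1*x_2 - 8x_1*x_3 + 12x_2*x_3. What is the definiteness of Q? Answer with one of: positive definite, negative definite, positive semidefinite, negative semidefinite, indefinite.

positive semidefinite

Write A = [[8, -12, -4], [-12, 18, 6], [-4, 6, 2]].
Applying the same elementary operations to the rows and columns of A produces a congruent diagonal matrix with entries 8, 0, 0.
Counting signs: 1 positive, 2 zero.
Hence Q is positive semidefinite.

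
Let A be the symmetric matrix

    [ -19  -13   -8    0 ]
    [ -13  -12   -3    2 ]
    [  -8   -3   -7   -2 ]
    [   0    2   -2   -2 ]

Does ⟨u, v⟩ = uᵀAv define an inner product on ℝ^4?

no

An LDLᵀ factorisation of A has diagonal entries -19, -59/19, -98/59, -30/49.
Counting signs: 4 negative.
Hence Q is negative definite.
⟨·,·⟩ is an inner product exactly when A is positive definite.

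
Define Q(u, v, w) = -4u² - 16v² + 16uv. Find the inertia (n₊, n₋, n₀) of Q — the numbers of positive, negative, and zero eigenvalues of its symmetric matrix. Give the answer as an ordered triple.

The symmetric matrix is A = [[-4, 8, 0], [8, -16, 0], [0, 0, 0]].
Congruent diagonalization of A (simultaneous row and column reduction) yields pivots -4, 0, 0.
That gives 1 negative, 2 zero pivots.

(0, 1, 2)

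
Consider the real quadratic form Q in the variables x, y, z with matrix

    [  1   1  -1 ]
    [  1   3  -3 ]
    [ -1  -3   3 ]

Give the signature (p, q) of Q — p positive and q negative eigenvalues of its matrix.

Applying the same elementary operations to the rows and columns of A produces a congruent diagonal matrix with entries 1, 2, 0.
That gives 2 positive, 1 zero pivots.

(2, 0)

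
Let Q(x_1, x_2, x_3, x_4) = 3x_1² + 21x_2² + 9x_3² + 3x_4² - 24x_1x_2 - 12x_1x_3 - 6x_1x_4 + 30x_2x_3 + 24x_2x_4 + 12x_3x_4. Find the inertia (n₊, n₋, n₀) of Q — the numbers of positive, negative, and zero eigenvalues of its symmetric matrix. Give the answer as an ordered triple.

(1, 1, 2)

The symmetric matrix is A = [[3, -12, -6, -3], [-12, 21, 15, 12], [-6, 15, 9, 6], [-3, 12, 6, 3]].
Applying the same elementary operations to the rows and columns of A produces a congruent diagonal matrix with entries 3, -27, 0, 0.
That gives 1 positive, 1 negative, 2 zero pivots.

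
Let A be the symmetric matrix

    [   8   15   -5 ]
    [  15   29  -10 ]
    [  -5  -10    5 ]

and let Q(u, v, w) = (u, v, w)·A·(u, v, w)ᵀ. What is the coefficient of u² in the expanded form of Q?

8

The coefficient of u² is the diagonal entry A[1,1] = 8.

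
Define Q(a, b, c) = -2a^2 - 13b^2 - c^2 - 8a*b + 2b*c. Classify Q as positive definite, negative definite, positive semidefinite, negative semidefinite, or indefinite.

negative definite

The symmetric matrix is A = [[-2, -4, 0], [-4, -13, 1], [0, 1, -1]].
An LDLᵀ factorisation of A has diagonal entries -2, -5, -4/5.
That gives 3 negative pivots.
Hence Q is negative definite.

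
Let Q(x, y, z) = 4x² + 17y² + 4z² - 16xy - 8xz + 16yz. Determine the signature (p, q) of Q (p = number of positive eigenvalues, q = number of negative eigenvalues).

(2, 0)

Write A = [[4, -8, -4], [-8, 17, 8], [-4, 8, 4]].
Congruent diagonalization of A (simultaneous row and column reduction) yields pivots 4, 1, 0.
That gives 2 positive, 1 zero pivots.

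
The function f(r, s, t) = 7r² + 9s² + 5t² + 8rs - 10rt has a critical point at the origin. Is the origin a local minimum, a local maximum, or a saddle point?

The Hessian at the origin is H = [[14, 8, -10], [8, 18, 0], [-10, 0, 10]].
Symmetric row and column elimination reduces H to a congruent diagonal form with pivots 14, 94/7, 20/47.
So there are 3 positive pivots.
H is positive definite, so the origin is a strict local minimum.

local minimum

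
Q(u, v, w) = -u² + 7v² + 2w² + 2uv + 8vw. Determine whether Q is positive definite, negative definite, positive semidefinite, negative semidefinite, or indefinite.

The symmetric matrix is A = [[-1, 1, 0], [1, 7, 4], [0, 4, 2]].
Applying the same elementary operations to the rows and columns of A produces a congruent diagonal matrix with entries -1, 8, 0.
That gives 1 positive, 1 negative, 1 zero pivots.
Hence Q is indefinite.

indefinite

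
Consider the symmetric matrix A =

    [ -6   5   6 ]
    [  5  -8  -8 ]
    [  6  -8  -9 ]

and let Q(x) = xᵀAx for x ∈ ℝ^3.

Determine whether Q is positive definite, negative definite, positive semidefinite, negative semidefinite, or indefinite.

Row-reducing A symmetrically gives the diagonal entries -6, -23/6, -15/23.
Counting signs: 3 negative.
Hence Q is negative definite.

negative definite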